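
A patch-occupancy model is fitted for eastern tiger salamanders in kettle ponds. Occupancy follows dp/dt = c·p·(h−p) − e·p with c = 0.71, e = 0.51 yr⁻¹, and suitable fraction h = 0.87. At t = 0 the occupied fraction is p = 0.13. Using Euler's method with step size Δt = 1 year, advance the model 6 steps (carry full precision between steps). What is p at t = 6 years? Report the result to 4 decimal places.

Update rule: p ← p + [c·p·(h−p) − e·p]·Δt with Δt = 1.
  1  |  dp/dt·Δt = +0.002002  |  p_1 = 0.132002
  2  |  dp/dt·Δt = +0.001845  |  p_2 = 0.133847
  3  |  dp/dt·Δt = +0.001696  |  p_3 = 0.135543
  4  |  dp/dt·Δt = +0.001554  |  p_4 = 0.137097
  5  |  dp/dt·Δt = +0.001420  |  p_5 = 0.138517
  6  |  dp/dt·Δt = +0.001296  |  p_6 = 0.139813

0.1398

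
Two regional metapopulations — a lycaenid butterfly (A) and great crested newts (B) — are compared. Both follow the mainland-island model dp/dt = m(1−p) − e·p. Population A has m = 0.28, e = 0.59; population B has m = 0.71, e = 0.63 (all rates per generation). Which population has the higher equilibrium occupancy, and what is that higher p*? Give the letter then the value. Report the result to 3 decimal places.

A: p*_A = m/(m+e) = 0.28/0.8700 = 0.3218.
B: p*_B = 0.71/1.3400 = 0.5299.
B is higher at 0.5299.

B, 0.530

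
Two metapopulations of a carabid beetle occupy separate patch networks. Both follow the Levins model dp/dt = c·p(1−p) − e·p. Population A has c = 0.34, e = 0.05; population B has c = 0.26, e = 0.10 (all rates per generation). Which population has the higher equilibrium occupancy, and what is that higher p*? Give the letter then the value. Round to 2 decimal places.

A: p*_A = 1 − 0.05/0.34 = 0.8529.
B: p*_B = 1 − 0.10/0.26 = 0.6154.
A is higher at 0.8529.

A, 0.85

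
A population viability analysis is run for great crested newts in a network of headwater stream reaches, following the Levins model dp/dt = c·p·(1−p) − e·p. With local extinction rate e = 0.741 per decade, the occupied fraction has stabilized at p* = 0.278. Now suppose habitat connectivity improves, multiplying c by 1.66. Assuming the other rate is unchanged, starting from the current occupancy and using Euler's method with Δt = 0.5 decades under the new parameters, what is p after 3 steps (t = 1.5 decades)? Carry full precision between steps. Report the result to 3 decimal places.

Balance c(1−p*) = e gives c = e/(1 − 0.27800) = 0.741/0.72200 = 1.02632.
Starting from p₀ = 0.27800; update p ← p + (dp/dt)·Δt with the new parameters.
p: 0.27800 → 0.34598  (Δp = +0.06798)
p: 0.34598 → 0.41055  (Δp = +0.06457)
p: 0.41055 → 0.46458  (Δp = +0.05404)

0.465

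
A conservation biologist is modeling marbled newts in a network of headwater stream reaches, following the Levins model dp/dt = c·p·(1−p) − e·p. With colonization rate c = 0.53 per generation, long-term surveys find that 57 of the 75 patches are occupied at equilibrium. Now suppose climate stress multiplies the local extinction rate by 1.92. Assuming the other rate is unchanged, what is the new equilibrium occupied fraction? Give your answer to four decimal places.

0.5392

Observed p* = 57/75 = 0.76000.
Balance c(1−p*) = e gives e = 0.53×(1 − 0.76000) = 0.12720.
New p* = 1 − e/c = 1 − 0.24422/0.53000 = 0.53921.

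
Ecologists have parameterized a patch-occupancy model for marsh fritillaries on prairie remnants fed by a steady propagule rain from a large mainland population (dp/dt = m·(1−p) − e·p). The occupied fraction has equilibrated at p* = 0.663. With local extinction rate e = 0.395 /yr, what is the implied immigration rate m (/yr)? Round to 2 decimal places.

At equilibrium m(1−p*) = e·p*, so m = e·p*/(1−p*).
m = 0.395 × 0.663 / 0.3370 = 0.2619/0.3370 = 0.7771.

0.78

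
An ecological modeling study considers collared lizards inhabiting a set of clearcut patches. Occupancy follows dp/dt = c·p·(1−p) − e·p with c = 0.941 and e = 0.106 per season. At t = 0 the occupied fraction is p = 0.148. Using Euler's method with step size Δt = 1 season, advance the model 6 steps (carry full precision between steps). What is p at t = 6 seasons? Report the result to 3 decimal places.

0.879

Update rule: p ← p + [c·p·(1−p) − e·p]·Δt with Δt = 1.
  1  |  dp/dt·Δt = +0.102968  |  p_1 = 0.250968
  2  |  dp/dt·Δt = +0.150290  |  p_2 = 0.401258
  3  |  dp/dt·Δt = +0.183542  |  p_3 = 0.584800
  4  |  dp/dt·Δt = +0.166494  |  p_4 = 0.751294
  5  |  dp/dt·Δt = +0.096190  |  p_5 = 0.847484
  6  |  dp/dt·Δt = +0.031795  |  p_6 = 0.879280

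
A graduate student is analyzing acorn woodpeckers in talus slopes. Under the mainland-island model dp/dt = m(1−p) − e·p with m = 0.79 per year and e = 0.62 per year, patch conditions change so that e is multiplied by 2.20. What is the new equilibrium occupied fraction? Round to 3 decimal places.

0.367

Before: p* = 0.79/(0.79+0.62) = 0.5603.
After: m = 0.79, e = 1.364; p* = 0.79/2.1540 = 0.3668.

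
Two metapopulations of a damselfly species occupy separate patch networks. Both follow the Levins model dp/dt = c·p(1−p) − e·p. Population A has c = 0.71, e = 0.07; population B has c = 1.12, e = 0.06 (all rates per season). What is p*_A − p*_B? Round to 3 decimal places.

-0.045

A: p*_A = 1 − 0.07/0.71 = 0.9014.
B: p*_B = 1 − 0.06/1.12 = 0.9464.
p*_A − p*_B = 0.9014 − 0.9464 = -0.0450.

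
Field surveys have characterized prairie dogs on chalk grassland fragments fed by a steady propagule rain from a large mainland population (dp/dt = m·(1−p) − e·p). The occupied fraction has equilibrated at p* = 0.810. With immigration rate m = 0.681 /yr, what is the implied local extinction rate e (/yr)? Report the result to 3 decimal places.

0.160

At equilibrium m(1−p*) = e·p*, so e = m(1−p*)/p*.
e = 0.681 × 0.1900 / 0.810 = 0.1597.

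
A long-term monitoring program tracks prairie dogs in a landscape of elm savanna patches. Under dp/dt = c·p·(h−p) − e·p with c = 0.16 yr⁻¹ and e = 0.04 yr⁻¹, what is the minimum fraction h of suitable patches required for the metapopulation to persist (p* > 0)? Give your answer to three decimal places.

0.250

p* = h − e/c is positive only when h > e/c.
h_min = e/c = 0.04/0.16 = 0.2500.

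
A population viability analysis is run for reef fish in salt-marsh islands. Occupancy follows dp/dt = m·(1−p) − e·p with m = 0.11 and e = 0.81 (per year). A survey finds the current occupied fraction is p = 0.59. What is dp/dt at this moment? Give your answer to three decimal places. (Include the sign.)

Colonization term: m·(1−p) = 0.11×0.4100 = 0.04510.
Extinction term: e·p = 0.47790.
dp/dt = 0.04510 − 0.47790 = -0.43280.

-0.433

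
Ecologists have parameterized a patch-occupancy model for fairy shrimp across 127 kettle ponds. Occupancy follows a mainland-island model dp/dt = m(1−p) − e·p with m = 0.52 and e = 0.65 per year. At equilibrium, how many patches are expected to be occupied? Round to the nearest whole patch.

56

p* = m/(m+e) = 0.52/1.1700 = 0.4444.
Expected occupied patches = N × p* = 127 × 0.4444 = 56.44 ≈ 56.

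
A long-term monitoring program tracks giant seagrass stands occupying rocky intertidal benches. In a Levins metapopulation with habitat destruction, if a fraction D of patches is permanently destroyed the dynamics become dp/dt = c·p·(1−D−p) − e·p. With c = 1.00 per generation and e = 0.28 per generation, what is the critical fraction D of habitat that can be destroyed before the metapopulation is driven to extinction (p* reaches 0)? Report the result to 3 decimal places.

0.720

The nontrivial equilibrium is p* = (1−D) − e/c; extinction occurs when this hits zero.
So D_crit = 1 − e/c = 1 − 0.28/1.00 = 1 − 0.2800 = 0.7200.
Note this equals the original equilibrium occupancy — the Levins extinction-debt result.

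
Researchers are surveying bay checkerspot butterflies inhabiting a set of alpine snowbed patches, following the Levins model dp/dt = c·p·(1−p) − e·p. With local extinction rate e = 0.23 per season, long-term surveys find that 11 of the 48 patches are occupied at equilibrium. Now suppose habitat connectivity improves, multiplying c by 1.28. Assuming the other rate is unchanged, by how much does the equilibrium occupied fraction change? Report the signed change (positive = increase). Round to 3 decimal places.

0.169

Observed p* = 11/48 = 0.22917.
Balance c(1−p*) = e gives c = e/(1 − 0.22917) = 0.23/0.77083 = 0.29838.
New p* = 1 − e/c = 1 − 0.23000/0.38193 = 0.39780.
Δp* = 0.39780 − 0.22917 = +0.16863.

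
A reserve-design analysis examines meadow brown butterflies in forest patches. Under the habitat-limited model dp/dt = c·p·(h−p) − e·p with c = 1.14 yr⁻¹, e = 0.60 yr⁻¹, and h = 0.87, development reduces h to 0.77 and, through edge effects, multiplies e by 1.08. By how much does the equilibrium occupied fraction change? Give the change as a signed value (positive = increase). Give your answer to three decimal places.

-0.142

Before: p* = h − e/c = 0.87 − 0.60/1.14 = 0.87 − 0.5263 = 0.3437.
After: c = 1.14, e = 0.648, h = 0.77; p* = 0.77 − 0.648/1.14 = 0.2016.
Δp* = 0.2016 − 0.3437 = -0.1421.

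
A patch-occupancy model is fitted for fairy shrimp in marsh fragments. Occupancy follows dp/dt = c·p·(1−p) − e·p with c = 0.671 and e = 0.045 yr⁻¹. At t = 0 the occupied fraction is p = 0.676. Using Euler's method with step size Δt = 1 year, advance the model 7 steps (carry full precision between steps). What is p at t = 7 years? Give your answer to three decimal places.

0.932

Update rule: p ← p + [c·p·(1−p) − e·p]·Δt with Δt = 1.
  1  |  dp/dt·Δt = +0.116545  |  p_1 = 0.792545
  2  |  dp/dt·Δt = +0.074660  |  p_2 = 0.867205
  3  |  dp/dt·Δt = +0.038249  |  p_3 = 0.905453
  4  |  dp/dt·Δt = +0.016697  |  p_4 = 0.922151
  5  |  dp/dt·Δt = +0.006674  |  p_5 = 0.928824
  6  |  dp/dt·Δt = +0.002563  |  p_6 = 0.931387
  7  |  dp/dt·Δt = +0.000968  |  p_7 = 0.932355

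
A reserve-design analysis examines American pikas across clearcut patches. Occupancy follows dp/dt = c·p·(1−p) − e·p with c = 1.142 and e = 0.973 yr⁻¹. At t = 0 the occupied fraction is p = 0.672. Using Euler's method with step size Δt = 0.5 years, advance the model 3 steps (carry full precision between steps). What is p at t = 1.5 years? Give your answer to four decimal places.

0.3323

Update rule: p ← p + [c·p·(1−p) − e·p]·Δt with Δt = 0.5.
step 1: Δp = -0.20107, p = 0.47093
step 2: Δp = -0.08684, p = 0.38409
step 3: Δp = -0.05178, p = 0.33231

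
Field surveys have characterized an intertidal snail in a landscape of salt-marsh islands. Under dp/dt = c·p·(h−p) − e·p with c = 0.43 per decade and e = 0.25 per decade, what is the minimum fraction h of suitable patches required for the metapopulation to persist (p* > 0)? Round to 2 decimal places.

0.58

p* = h − e/c is positive only when h > e/c.
h_min = e/c = 0.25/0.43 = 0.5814.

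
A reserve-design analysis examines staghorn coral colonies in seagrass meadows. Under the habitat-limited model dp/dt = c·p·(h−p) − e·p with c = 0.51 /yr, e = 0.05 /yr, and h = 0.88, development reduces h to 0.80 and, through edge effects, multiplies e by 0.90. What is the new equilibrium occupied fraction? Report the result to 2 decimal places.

Before: p* = h − e/c = 0.88 − 0.05/0.51 = 0.88 − 0.0980 = 0.7820.
After: c = 0.51, e = 0.045, h = 0.80; p* = 0.80 − 0.045/0.51 = 0.7118.

0.71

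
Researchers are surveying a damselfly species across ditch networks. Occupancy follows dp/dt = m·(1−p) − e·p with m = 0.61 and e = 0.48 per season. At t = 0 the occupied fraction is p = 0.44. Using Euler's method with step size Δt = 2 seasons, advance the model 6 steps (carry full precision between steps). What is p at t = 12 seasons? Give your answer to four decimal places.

Update rule: p ← p + [m·(1−p) − e·p]·Δt with Δt = 2.
t = 2: p = 0.44000 + (+0.26080) = 0.70080
t = 4: p = 0.70080 + (-0.30774) = 0.39306
t = 6: p = 0.39306 + (+0.36314) = 0.75619
t = 8: p = 0.75619 + (-0.42850) = 0.32769
t = 10: p = 0.32769 + (+0.50563) = 0.83332
t = 12: p = 0.83332 + (-0.59665) = 0.23668

0.2367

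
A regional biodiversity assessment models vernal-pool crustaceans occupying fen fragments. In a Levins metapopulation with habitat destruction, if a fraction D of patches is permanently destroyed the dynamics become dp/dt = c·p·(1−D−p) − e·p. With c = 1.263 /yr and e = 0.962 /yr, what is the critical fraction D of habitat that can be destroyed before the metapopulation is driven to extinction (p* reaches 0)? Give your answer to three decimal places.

0.238

The nontrivial equilibrium is p* = (1−D) − e/c; extinction occurs when this hits zero.
So D_crit = 1 − e/c = 1 − 0.962/1.263 = 1 − 0.7617 = 0.2383.
This equals the undisturbed p*, a classic result of Lande's extension.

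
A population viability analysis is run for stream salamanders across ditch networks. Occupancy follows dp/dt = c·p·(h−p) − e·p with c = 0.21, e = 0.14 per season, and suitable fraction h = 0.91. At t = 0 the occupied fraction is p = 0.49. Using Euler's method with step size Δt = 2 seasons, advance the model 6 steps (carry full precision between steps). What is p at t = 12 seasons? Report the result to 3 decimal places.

Update rule: p ← p + [c·p·(h−p) − e·p]·Δt with Δt = 2.
t = 2: p = 0.49000 + (-0.05076) = 0.43924
t = 4: p = 0.43924 + (-0.03614) = 0.40310
t = 6: p = 0.40310 + (-0.02705) = 0.37605
t = 8: p = 0.37605 + (-0.02096) = 0.35509
t = 10: p = 0.35509 + (-0.01667) = 0.33842
t = 12: p = 0.33842 + (-0.01352) = 0.32491

0.325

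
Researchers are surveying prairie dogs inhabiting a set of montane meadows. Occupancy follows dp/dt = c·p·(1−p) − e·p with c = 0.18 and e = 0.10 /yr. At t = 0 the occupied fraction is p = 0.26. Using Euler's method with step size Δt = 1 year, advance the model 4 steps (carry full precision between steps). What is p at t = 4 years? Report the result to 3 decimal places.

0.294

Update rule: p ← p + [c·p·(1−p) − e·p]·Δt with Δt = 1.
  1  |  dp/dt·Δt = +0.008632  |  p_1 = 0.268632
  2  |  dp/dt·Δt = +0.008501  |  p_2 = 0.277133
  3  |  dp/dt·Δt = +0.008346  |  p_3 = 0.285479
  4  |  dp/dt·Δt = +0.008169  |  p_4 = 0.293648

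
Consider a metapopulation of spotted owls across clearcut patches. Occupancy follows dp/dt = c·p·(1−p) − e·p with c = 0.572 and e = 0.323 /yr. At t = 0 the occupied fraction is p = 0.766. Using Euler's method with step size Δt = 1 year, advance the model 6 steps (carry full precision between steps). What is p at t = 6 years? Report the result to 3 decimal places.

0.465

Update rule: p ← p + [c·p·(1−p) − e·p]·Δt with Δt = 1.
step 1: Δp = -0.14489, p = 0.62111
step 2: Δp = -0.06601, p = 0.55510
step 3: Δp = -0.03803, p = 0.51707
step 4: Δp = -0.02418, p = 0.49289
step 5: Δp = -0.01623, p = 0.47666
step 6: Δp = -0.01127, p = 0.46538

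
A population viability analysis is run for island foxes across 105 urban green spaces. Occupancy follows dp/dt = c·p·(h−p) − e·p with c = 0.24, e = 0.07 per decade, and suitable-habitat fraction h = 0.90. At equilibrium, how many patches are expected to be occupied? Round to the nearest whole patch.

p* = h − e/c = 0.90 − 0.2917 = 0.6083.
Expected occupied patches = N × p* = 105 × 0.6083 = 63.88 ≈ 64.

64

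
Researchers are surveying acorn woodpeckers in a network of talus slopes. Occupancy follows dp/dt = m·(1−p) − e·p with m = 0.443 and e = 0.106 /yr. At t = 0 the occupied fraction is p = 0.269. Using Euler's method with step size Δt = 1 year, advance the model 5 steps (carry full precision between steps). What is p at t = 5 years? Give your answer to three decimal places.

Update rule: p ← p + [m·(1−p) − e·p]·Δt with Δt = 1.
p: 0.26900 → 0.56432  (Δp = +0.29532)
p: 0.56432 → 0.69751  (Δp = +0.13319)
p: 0.69751 → 0.75758  (Δp = +0.06007)
p: 0.75758 → 0.78467  (Δp = +0.02709)
p: 0.78467 → 0.79688  (Δp = +0.01222)

0.797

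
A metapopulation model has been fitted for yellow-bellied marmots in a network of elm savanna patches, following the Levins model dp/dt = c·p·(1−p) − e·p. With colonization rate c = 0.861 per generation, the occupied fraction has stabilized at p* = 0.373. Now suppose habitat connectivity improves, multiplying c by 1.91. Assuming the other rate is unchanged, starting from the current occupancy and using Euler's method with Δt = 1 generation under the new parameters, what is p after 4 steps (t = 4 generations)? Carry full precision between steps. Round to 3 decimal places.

Balance c(1−p*) = e gives e = 0.861×(1 − 0.37300) = 0.53985.
Starting from p₀ = 0.37300; update p ← p + (dp/dt)·Δt with the new parameters.
p: 0.37300 → 0.55624  (Δp = +0.18324)
p: 0.55624 → 0.66188  (Δp = +0.10564)
p: 0.66188 → 0.67260  (Δp = +0.01072)
p: 0.67260 → 0.67164  (Δp = -0.00096)

0.672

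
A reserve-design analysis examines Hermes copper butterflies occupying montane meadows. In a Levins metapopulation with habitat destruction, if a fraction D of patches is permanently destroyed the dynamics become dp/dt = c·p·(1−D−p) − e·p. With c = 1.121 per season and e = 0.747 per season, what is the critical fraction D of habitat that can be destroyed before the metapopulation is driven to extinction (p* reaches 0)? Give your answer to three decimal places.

The nontrivial equilibrium is p* = (1−D) − e/c; extinction occurs when this hits zero.
So D_crit = 1 − e/c = 1 − 0.747/1.121 = 1 − 0.6664 = 0.3336.
This equals the undisturbed p*, a classic result of Lande's extension.

0.334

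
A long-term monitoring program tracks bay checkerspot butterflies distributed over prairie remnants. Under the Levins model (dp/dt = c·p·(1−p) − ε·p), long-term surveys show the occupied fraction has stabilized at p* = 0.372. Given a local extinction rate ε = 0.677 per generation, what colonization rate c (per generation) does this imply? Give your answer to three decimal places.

At equilibrium c(1−p*) = ε, so c = ε/(1−p*).
c = 0.677/(1 − 0.372) = 0.677/0.6280 = 1.0780.

1.078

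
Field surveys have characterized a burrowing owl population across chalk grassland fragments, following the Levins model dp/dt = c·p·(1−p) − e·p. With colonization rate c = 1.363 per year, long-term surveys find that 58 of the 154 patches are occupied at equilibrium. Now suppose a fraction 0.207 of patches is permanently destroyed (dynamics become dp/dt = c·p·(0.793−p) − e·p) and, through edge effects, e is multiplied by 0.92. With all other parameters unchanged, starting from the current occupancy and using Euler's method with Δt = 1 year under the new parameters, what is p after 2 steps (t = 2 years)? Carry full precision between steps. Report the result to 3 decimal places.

0.265

Observed p* = 58/154 = 0.37662.
Balance c(1−p*) = e gives e = 1.363×(1 − 0.37662) = 0.84966.
Starting from p₀ = 0.37662; update p ← p + (dp/dt)·Δt with the new parameters.
  1  |  dp/dt·Δt = -0.080661  |  p_1 = 0.295963
  2  |  dp/dt·Δt = -0.030847  |  p_2 = 0.265115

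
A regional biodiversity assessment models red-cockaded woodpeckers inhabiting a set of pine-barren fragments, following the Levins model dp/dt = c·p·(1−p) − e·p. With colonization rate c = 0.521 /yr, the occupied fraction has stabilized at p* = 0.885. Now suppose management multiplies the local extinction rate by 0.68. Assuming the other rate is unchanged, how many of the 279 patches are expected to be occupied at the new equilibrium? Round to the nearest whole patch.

257

Balance c(1−p*) = e gives e = 0.521×(1 − 0.88500) = 0.05991.
New p* = 1 − e/c = 1 − 0.04074/0.52100 = 0.92180.
Expected occupied = 279 × 0.92180 = 257.18 ≈ 257.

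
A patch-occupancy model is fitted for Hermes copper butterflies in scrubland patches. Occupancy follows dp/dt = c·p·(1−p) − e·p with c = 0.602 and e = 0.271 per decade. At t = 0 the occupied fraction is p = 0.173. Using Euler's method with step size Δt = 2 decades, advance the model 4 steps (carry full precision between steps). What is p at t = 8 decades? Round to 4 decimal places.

Update rule: p ← p + [c·p·(1−p) − e·p]·Δt with Δt = 2.
step 1: Δp = +0.07849, p = 0.25149
step 2: Δp = +0.09034, p = 0.34183
step 3: Δp = +0.08561, p = 0.42744
step 4: Δp = +0.06299, p = 0.49043

0.4904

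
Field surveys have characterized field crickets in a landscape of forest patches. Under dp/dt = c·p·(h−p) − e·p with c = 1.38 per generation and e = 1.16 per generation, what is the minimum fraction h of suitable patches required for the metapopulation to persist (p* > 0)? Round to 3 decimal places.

p* = h − e/c is positive only when h > e/c.
h_min = e/c = 1.16/1.38 = 0.8406.

0.841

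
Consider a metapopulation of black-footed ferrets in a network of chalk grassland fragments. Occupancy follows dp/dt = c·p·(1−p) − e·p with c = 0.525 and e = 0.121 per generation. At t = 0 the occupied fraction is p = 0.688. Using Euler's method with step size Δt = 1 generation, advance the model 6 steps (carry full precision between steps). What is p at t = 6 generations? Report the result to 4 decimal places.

0.7652

Update rule: p ← p + [c·p·(1−p) − e·p]·Δt with Δt = 1.
p: 0.68800 → 0.71745  (Δp = +0.02945)
p: 0.71745 → 0.73706  (Δp = +0.01962)
p: 0.73706 → 0.74962  (Δp = +0.01256)
p: 0.74962 → 0.75746  (Δp = +0.00783)
p: 0.75746 → 0.76225  (Δp = +0.00480)
p: 0.76225 → 0.76516  (Δp = +0.00291)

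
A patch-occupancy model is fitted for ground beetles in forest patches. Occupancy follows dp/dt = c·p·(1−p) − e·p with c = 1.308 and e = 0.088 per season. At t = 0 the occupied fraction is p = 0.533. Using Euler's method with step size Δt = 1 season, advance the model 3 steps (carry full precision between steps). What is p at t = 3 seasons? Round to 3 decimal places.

Update rule: p ← p + [c·p·(1−p) − e·p]·Δt with Δt = 1.
step 1: Δp = +0.27867, p = 0.81167
step 2: Δp = +0.12851, p = 0.94019
step 3: Δp = -0.00918, p = 0.93101

0.931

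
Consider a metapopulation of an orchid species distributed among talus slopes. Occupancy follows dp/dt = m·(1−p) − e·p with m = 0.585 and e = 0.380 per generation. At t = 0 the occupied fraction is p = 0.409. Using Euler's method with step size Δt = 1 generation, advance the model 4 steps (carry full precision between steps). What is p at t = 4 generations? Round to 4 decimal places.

0.6062

Update rule: p ← p + [m·(1−p) − e·p]·Δt with Δt = 1.
p: 0.40900 → 0.59931  (Δp = +0.19031)
p: 0.59931 → 0.60598  (Δp = +0.00666)
p: 0.60598 → 0.60621  (Δp = +0.00023)
p: 0.60621 → 0.60622  (Δp = +0.00001)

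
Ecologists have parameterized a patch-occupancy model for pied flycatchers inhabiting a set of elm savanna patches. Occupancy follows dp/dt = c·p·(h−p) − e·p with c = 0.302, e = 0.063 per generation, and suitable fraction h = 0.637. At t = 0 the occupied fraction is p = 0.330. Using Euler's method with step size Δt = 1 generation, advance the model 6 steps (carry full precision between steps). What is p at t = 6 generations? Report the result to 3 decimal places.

Update rule: p ← p + [c·p·(h−p) − e·p]·Δt with Δt = 1.
p: 0.33000 → 0.33981  (Δp = +0.00981)
p: 0.33981 → 0.34890  (Δp = +0.00909)
p: 0.34890 → 0.35727  (Δp = +0.00838)
p: 0.35727 → 0.36495  (Δp = +0.00767)
p: 0.36495 → 0.37194  (Δp = +0.00699)
p: 0.37194 → 0.37828  (Δp = +0.00634)

0.378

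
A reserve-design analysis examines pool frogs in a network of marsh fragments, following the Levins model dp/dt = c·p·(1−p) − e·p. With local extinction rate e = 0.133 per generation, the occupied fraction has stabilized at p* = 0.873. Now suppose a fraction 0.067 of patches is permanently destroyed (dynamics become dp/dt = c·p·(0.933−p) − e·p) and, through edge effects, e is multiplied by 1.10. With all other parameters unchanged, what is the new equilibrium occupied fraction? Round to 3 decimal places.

0.793

Balance c(1−p*) = e gives c = e/(1 − 0.87300) = 0.133/0.12700 = 1.04724.
New p* = 0.933 − e/c = 0.933 − 0.14630/1.04724 = 0.79330.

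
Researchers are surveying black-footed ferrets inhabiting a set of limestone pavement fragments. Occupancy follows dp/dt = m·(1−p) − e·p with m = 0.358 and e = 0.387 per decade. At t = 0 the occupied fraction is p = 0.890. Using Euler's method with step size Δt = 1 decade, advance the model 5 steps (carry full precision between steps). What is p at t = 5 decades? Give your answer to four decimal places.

0.4810

Update rule: p ← p + [m·(1−p) − e·p]·Δt with Δt = 1.
t = 1: p = 0.89000 + (-0.30505) = 0.58495
t = 2: p = 0.58495 + (-0.07779) = 0.50716
t = 3: p = 0.50716 + (-0.01984) = 0.48733
t = 4: p = 0.48733 + (-0.00506) = 0.48227
t = 5: p = 0.48227 + (-0.00129) = 0.48098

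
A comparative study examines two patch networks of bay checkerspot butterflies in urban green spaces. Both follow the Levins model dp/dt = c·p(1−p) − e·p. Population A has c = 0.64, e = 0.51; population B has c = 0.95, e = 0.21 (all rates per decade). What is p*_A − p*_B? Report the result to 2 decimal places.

A: p*_A = 1 − 0.51/0.64 = 0.2031.
B: p*_B = 1 − 0.21/0.95 = 0.7789.
p*_A − p*_B = 0.2031 − 0.7789 = -0.5758.

-0.58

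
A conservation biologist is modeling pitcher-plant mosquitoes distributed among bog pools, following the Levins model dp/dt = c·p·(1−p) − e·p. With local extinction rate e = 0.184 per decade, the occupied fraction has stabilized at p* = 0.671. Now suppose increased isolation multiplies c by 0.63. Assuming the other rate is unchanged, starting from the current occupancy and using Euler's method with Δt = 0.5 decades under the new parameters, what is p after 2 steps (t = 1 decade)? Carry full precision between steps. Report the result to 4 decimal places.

Balance c(1−p*) = e gives c = e/(1 − 0.67100) = 0.184/0.32900 = 0.55927.
Starting from p₀ = 0.67100; update p ← p + (dp/dt)·Δt with the new parameters.
t = 0.5: p = 0.67100 + (-0.02284) = 0.64816
t = 1: p = 0.64816 + (-0.01946) = 0.62870

0.6287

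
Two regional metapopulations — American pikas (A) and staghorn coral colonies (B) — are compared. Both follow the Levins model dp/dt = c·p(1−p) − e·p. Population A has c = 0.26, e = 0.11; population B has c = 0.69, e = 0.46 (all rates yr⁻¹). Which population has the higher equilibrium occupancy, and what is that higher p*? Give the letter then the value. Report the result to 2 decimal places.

A: p*_A = 1 − 0.11/0.26 = 0.5769.
B: p*_B = 1 − 0.46/0.69 = 0.3333.
A is higher at 0.5769.

A, 0.58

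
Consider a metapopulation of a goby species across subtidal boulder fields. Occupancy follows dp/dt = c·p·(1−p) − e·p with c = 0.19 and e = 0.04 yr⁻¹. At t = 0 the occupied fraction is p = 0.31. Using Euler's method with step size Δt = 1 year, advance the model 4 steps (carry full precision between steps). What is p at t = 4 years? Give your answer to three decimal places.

Update rule: p ← p + [c·p·(1−p) − e·p]·Δt with Δt = 1.
p: 0.31000 → 0.33824  (Δp = +0.02824)
p: 0.33824 → 0.36724  (Δp = +0.02900)
p: 0.36724 → 0.39670  (Δp = +0.02946)
p: 0.39670 → 0.42631  (Δp = +0.02960)

0.426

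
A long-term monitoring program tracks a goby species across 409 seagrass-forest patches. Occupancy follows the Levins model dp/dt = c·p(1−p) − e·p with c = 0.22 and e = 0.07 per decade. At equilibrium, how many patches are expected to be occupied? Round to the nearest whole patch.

279

p* = 1 − e/c = 1 − 0.07/0.22 = 0.6818.
Expected occupied patches = N × p* = 409 × 0.6818 = 278.86 ≈ 279.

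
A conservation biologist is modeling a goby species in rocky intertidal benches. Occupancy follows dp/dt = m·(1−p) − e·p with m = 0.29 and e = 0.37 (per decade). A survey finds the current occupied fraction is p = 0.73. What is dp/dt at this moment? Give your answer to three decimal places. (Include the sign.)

-0.192

Colonization term: m·(1−p) = 0.29×0.2700 = 0.07830.
Extinction term: e·p = 0.27010.
dp/dt = 0.07830 − 0.27010 = -0.19180.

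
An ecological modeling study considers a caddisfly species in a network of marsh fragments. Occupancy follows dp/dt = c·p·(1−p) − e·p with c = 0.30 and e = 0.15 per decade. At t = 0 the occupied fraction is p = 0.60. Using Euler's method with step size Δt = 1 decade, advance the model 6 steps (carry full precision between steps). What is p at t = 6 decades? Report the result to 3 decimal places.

0.533

Update rule: p ← p + [c·p·(1−p) − e·p]·Δt with Δt = 1.
  1  |  dp/dt·Δt = -0.018000  |  p_1 = 0.582000
  2  |  dp/dt·Δt = -0.014317  |  p_2 = 0.567683
  3  |  dp/dt·Δt = -0.011527  |  p_3 = 0.556156
  4  |  dp/dt·Δt = -0.009369  |  p_4 = 0.546787
  5  |  dp/dt·Δt = -0.007675  |  p_5 = 0.539112
  6  |  dp/dt·Δt = -0.006326  |  p_6 = 0.532786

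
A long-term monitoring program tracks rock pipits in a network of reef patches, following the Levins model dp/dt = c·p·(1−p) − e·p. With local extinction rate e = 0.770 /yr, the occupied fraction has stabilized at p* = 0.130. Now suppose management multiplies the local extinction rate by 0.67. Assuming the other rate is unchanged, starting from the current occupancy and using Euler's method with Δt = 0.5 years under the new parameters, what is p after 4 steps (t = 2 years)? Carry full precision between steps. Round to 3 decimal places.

0.201

Balance c(1−p*) = e gives c = e/(1 − 0.13000) = 0.770/0.87000 = 0.88506.
Starting from p₀ = 0.13000; update p ← p + (dp/dt)·Δt with the new parameters.
step 1: Δp = +0.01652, p = 0.14652
step 2: Δp = +0.01754, p = 0.16406
step 3: Δp = +0.01837, p = 0.18243
step 4: Δp = +0.01895, p = 0.20138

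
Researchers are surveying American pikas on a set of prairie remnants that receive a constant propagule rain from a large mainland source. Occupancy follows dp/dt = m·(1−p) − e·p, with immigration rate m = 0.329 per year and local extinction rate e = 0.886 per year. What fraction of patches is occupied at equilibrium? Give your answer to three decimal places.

0.271

Setting dp/dt = 0: m − m·p* = e·p*, so m = (m+e)·p*.
p* = m/(m+e) = 0.329/(0.329+0.886) = 0.329/1.2150 = 0.2708.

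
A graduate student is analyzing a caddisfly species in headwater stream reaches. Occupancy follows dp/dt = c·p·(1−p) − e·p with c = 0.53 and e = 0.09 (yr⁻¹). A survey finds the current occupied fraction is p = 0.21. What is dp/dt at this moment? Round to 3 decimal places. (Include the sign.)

Colonization term: c·p·(1−p) = 0.53×0.21×0.7900 = 0.08793.
Extinction term: e·p = 0.01890.
dp/dt = 0.08793 − 0.01890 = 0.06903.

0.069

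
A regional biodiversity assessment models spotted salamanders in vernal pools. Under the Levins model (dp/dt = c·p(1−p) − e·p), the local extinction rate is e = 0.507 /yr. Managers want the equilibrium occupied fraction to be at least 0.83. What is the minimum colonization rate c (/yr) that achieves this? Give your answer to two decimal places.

2.98

p* = 1 − e/c ≥ 0.83 requires e/c ≤ 0.1700, i.e. c ≥ e/0.1700.
c_min = 0.507/0.1700 = 2.9824.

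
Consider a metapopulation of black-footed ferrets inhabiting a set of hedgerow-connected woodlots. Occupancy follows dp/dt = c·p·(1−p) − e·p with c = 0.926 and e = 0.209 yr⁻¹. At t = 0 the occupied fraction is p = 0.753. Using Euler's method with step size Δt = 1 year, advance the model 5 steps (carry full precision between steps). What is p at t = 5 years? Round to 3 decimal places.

0.774

Update rule: p ← p + [c·p·(1−p) − e·p]·Δt with Δt = 1.
t = 1: p = 0.75300 + (+0.01485) = 0.76785
t = 2: p = 0.76785 + (+0.00458) = 0.77243
t = 3: p = 0.77243 + (+0.00133) = 0.77377
t = 4: p = 0.77377 + (+0.00038) = 0.77415
t = 5: p = 0.77415 + (+0.00011) = 0.77426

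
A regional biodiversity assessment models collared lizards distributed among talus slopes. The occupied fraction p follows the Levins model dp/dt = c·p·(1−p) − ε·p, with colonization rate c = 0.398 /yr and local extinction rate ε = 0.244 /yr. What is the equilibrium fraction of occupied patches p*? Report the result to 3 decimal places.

0.387

Setting dp/dt = 0 and dividing through by p* gives c·(1−p*) = ε.
So p* = 1 − ε/c = 1 − 0.244/0.398 = 1 − 0.6131 = 0.3869.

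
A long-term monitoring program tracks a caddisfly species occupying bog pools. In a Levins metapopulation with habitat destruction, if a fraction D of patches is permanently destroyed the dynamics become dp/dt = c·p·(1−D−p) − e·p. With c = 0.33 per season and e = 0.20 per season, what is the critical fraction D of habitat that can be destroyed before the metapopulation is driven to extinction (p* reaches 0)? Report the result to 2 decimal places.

The nontrivial equilibrium is p* = (1−D) − e/c; extinction occurs when this hits zero.
So D_crit = 1 − e/c = 1 − 0.20/0.33 = 1 − 0.6061 = 0.3939.
Note this equals the original equilibrium occupancy — the Levins extinction-debt result.

0.39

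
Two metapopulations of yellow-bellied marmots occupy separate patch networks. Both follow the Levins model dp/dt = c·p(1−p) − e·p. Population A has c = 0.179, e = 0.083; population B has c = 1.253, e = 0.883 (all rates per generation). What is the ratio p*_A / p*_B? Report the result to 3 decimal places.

1.816

A: p*_A = 1 − 0.083/0.179 = 0.5363.
B: p*_B = 1 − 0.883/1.253 = 0.2953.
p*_A / p*_B = 0.5363/0.2953 = 1.8162.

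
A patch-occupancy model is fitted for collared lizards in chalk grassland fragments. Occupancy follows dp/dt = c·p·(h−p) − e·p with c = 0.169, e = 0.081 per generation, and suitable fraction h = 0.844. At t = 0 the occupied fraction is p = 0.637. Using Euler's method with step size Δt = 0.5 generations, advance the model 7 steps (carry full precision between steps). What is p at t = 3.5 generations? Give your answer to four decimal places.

Update rule: p ← p + [c·p·(h−p) − e·p]·Δt with Δt = 0.5.
t = 0.5: p = 0.63700 + (-0.01466) = 0.62234
t = 1: p = 0.62234 + (-0.01355) = 0.60880
t = 1.5: p = 0.60880 + (-0.01256) = 0.59624
t = 2: p = 0.59624 + (-0.01166) = 0.58457
t = 2.5: p = 0.58457 + (-0.01086) = 0.57371
t = 3: p = 0.57371 + (-0.01013) = 0.56358
t = 3.5: p = 0.56358 + (-0.00947) = 0.55411

0.5541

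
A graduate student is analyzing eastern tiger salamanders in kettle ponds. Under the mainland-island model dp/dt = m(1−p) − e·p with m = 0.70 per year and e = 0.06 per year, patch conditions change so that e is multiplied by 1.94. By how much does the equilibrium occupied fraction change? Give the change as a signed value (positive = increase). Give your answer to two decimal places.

-0.06

Before: p* = 0.70/(0.70+0.06) = 0.9211.
After: m = 0.7, e = 0.1164; p* = 0.7/0.8164 = 0.8574.
Δp* = 0.8574 − 0.9211 = -0.0636.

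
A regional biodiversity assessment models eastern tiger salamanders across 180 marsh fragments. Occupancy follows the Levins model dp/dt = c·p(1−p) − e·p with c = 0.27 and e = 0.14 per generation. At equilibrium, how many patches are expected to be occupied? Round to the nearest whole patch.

p* = 1 − e/c = 1 − 0.14/0.27 = 0.4815.
Expected occupied patches = N × p* = 180 × 0.4815 = 86.67 ≈ 87.

87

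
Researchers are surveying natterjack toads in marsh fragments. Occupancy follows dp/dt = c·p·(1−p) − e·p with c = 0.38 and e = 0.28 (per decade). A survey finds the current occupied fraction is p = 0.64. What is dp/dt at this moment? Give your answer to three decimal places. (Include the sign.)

Colonization term: c·p·(1−p) = 0.38×0.64×0.3600 = 0.08755.
Extinction term: e·p = 0.17920.
dp/dt = 0.08755 − 0.17920 = -0.09165.

-0.092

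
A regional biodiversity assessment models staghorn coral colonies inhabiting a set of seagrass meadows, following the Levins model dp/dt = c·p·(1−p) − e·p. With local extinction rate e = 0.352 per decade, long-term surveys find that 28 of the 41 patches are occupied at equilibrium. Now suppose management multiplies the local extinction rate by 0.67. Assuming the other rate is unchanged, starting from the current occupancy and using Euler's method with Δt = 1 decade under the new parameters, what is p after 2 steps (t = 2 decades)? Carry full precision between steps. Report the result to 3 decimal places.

0.784

Observed p* = 28/41 = 0.68293.
Balance c(1−p*) = e gives c = e/(1 − 0.68293) = 0.352/0.31707 = 1.11015.
Starting from p₀ = 0.68293; update p ← p + (dp/dt)·Δt with the new parameters.
t = 1: p = 0.68293 + (+0.07933) = 0.76226
t = 2: p = 0.76226 + (+0.02141) = 0.78367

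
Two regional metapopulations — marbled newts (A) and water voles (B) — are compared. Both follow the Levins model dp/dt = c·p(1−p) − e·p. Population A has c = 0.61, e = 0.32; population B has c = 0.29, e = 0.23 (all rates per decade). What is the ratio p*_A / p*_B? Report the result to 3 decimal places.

2.298

A: p*_A = 1 − 0.32/0.61 = 0.4754.
B: p*_B = 1 − 0.23/0.29 = 0.2069.
p*_A / p*_B = 0.4754/0.2069 = 2.2978.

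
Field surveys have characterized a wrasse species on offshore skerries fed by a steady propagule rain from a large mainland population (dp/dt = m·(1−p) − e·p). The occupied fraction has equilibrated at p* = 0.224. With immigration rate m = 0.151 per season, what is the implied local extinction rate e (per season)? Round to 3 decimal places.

0.523

At equilibrium m(1−p*) = e·p*, so e = m(1−p*)/p*.
e = 0.151 × 0.7760 / 0.224 = 0.5231.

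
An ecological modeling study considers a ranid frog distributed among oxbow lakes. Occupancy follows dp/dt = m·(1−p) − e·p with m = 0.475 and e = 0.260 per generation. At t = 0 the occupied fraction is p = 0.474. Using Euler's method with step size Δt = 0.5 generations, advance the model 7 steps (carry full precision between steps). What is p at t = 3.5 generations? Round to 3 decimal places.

0.639

Update rule: p ← p + [m·(1−p) − e·p]·Δt with Δt = 0.5.
step 1: Δp = +0.06331, p = 0.53730
step 2: Δp = +0.04004, p = 0.57735
step 3: Δp = +0.02533, p = 0.60267
step 4: Δp = +0.01602, p = 0.61869
step 5: Δp = +0.01013, p = 0.62882
step 6: Δp = +0.00641, p = 0.63523
step 7: Δp = +0.00405, p = 0.63928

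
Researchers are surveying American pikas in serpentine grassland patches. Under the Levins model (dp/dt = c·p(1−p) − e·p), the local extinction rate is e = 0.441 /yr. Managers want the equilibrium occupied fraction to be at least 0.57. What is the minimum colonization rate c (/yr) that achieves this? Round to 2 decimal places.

p* = 1 − e/c ≥ 0.57 requires e/c ≤ 0.4300, i.e. c ≥ e/0.4300.
c_min = 0.441/0.4300 = 1.0256.

1.03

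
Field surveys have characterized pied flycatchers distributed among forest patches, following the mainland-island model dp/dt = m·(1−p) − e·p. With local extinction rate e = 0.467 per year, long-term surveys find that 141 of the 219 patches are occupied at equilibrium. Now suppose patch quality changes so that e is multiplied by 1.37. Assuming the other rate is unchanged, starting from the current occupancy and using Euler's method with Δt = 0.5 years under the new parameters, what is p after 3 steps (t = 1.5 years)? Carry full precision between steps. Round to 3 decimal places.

Observed p* = 141/219 = 0.64384.
Balance m(1−p*) = e·p* gives m = e·p*/(1−p*) = 0.467×0.64384/0.35616 = 0.84419.
Starting from p₀ = 0.64384; update p ← p + (dp/dt)·Δt with the new parameters.
p: 0.64384 → 0.58821  (Δp = -0.05562)
p: 0.58821 → 0.57386  (Δp = -0.01435)
p: 0.57386 → 0.57016  (Δp = -0.00370)

0.570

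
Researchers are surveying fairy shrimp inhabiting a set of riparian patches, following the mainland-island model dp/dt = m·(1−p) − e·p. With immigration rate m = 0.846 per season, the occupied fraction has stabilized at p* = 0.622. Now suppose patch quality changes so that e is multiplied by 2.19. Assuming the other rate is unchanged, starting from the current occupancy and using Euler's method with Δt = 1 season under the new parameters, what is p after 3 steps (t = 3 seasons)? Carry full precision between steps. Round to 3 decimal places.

Balance m(1−p*) = e·p* gives e = m(1−p*)/p* = 0.846×0.37800/0.62200 = 0.51413.
Starting from p₀ = 0.62200; update p ← p + (dp/dt)·Δt with the new parameters.
  1  |  dp/dt·Δt = -0.380548  |  p_1 = 0.241452
  2  |  dp/dt·Δt = +0.369870  |  p_2 = 0.611322
  3  |  dp/dt·Δt = -0.359492  |  p_3 = 0.251830

0.252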